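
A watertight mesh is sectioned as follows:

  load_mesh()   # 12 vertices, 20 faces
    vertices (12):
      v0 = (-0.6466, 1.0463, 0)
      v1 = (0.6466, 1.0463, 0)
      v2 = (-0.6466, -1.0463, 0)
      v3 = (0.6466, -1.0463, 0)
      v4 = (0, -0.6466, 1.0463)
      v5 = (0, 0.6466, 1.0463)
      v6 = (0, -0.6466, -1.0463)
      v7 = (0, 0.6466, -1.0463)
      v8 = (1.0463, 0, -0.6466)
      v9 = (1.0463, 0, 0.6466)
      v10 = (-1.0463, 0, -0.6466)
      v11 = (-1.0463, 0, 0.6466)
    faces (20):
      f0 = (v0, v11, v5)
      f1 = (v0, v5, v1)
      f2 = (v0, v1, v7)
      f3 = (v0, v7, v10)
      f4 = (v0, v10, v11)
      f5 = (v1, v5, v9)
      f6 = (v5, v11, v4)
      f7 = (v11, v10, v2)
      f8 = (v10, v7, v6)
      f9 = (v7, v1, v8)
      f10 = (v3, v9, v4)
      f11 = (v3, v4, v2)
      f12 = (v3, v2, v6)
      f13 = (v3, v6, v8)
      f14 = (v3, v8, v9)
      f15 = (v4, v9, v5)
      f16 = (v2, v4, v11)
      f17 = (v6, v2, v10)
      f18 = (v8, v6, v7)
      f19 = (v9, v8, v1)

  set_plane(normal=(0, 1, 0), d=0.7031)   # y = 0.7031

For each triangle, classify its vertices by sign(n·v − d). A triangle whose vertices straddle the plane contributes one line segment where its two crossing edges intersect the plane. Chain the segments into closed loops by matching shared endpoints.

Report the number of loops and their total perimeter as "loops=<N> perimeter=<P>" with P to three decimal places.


loops=1 perimeter=5.096

Straddling triangles (8 of 20):
  (v0,v11,v5) [+--] → (-0.777707, 0.7031, 0.212093)–(-0.0914008, 0.7031, 0.898399)  len=0.9706
  (v0,v5,v1) [+-+] → (-0.0914008, 0.7031, 0.898399)–(0.0914008, 0.7031, 0.898399)  len=0.1828
  (v0,v1,v7) [++-] → (0.0914008, 0.7031, -0.898399)–(-0.0914008, 0.7031, -0.898399)  len=0.1828
  (v0,v7,v10) [+--] → (-0.0914008, 0.7031, -0.898399)–(-0.777707, 0.7031, -0.212093)  len=0.9706
  (v0,v10,v11) [+--] → (-0.777707, 0.7031, -0.212093)–(-0.777707, 0.7031, 0.212093)  len=0.4242
  (v1,v5,v9) [+--] → (0.0914008, 0.7031, 0.898399)–(0.777707, 0.7031, 0.212093)  len=0.9706
  (v7,v1,v8) [-+-] → (0.0914008, 0.7031, -0.898399)–(0.777707, 0.7031, -0.212093)  len=0.9706
  (v9,v8,v1) [--+] → (0.777707, 0.7031, -0.212093)–(0.777707, 0.7031, 0.212093)  len=0.4242

Chained into 1 loop(s):
  loop 1: 8 segments, perimeter = 5.0963
Total perimeter = 5.096


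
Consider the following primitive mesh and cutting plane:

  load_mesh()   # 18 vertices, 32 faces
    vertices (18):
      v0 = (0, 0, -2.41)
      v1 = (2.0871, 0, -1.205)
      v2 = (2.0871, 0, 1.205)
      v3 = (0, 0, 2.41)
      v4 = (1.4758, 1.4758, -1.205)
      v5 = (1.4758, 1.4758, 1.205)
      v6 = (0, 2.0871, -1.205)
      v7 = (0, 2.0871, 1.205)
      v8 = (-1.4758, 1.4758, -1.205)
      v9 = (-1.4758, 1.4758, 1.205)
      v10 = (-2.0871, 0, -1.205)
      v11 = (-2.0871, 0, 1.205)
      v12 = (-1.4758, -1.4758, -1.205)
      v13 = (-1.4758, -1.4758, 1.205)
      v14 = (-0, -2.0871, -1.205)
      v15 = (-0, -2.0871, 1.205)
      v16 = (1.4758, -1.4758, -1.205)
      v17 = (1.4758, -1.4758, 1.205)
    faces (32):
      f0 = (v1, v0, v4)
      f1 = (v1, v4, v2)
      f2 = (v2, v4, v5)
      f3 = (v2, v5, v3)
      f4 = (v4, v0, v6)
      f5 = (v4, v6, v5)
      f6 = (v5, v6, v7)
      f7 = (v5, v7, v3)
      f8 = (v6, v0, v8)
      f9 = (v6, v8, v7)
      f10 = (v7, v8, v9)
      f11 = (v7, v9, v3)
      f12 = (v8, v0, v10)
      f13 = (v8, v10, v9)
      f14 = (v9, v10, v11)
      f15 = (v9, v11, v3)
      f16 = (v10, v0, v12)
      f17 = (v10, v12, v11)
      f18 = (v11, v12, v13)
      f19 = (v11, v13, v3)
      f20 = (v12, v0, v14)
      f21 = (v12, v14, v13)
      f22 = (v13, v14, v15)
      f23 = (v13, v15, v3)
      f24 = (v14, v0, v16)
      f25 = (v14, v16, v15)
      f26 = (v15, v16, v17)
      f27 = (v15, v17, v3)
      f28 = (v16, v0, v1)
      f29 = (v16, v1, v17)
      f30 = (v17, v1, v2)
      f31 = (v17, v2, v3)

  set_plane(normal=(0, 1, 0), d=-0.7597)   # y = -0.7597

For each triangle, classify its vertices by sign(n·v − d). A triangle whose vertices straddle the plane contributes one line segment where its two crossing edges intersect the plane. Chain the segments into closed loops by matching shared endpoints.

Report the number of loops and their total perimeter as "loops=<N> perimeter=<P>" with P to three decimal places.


loops=1 perimeter=12.622

Straddling triangles (12 of 32):
  (v10,v0,v12) [++-] → (-0.7597, -0.7597, -1.7897)–(-1.77242, -0.7597, -1.205)  len=1.1694
  (v10,v12,v11) [+-+] → (-1.77242, -0.7597, -1.205)–(-1.77242, -0.7597, -0.0355997)  len=1.1694
  (v11,v12,v13) [+--] → (-1.77242, -0.7597, -0.0355997)–(-1.77242, -0.7597, 1.205)  len=1.2406
  (v11,v13,v3) [+-+] → (-1.77242, -0.7597, 1.205)–(-0.7597, -0.7597, 1.7897)  len=1.1694
  (v12,v0,v14) [-+-] → (-0.7597, -0.7597, -1.7897)–(0, -0.7597, -1.97138)  len=0.7811
  (v13,v15,v3) [--+] → (0, -0.7597, 1.97138)–(-0.7597, -0.7597, 1.7897)  len=0.7811
  (v14,v0,v16) [-+-] → (0, -0.7597, -1.97138)–(0.7597, -0.7597, -1.7897)  len=0.7811
  (v15,v17,v3) [--+] → (0.7597, -0.7597, 1.7897)–(0, -0.7597, 1.97138)  len=0.7811
  (v16,v0,v1) [-++] → (0.7597, -0.7597, -1.7897)–(1.77242, -0.7597, -1.205)  len=1.1694
  (v16,v1,v17) [-+-] → (1.77242, -0.7597, -1.205)–(1.77242, -0.7597, 0.0355997)  len=1.2406
  (v17,v1,v2) [-++] → (1.77242, -0.7597, 0.0355997)–(1.77242, -0.7597, 1.205)  len=1.1694
  (v17,v2,v3) [-++] → (1.77242, -0.7597, 1.205)–(0.7597, -0.7597, 1.7897)  len=1.1694

Chained into 1 loop(s):
  loop 1: 12 segments, perimeter = 12.6221
Total perimeter = 12.622


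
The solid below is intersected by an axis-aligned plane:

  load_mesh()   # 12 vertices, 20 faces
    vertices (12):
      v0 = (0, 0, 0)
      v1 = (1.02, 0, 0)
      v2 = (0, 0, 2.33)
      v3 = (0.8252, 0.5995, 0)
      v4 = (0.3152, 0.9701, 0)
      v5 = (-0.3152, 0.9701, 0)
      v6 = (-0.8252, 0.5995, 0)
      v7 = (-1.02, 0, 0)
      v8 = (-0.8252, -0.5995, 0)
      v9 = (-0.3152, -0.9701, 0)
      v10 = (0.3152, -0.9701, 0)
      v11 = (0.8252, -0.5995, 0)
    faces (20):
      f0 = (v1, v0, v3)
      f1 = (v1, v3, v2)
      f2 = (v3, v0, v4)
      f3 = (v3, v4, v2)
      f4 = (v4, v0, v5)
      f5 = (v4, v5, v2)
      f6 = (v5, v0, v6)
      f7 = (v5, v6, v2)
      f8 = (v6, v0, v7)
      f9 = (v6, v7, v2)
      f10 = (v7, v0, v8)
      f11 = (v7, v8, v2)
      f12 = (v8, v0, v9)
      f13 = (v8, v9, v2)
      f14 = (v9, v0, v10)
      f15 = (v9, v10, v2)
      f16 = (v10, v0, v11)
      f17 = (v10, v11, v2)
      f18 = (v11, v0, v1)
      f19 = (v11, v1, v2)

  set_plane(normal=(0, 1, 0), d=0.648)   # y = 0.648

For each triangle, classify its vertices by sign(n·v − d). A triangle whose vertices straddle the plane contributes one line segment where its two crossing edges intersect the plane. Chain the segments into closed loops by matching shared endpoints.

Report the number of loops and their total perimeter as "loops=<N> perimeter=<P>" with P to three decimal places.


Straddling triangles (6 of 20):
  (v3,v0,v4) [--+] → (0.210545, 0.648, 0)–(0.758457, 0.648, 0)  len=0.5479
  (v3,v4,v2) [-+-] → (0.758457, 0.648, 0)–(0.210545, 0.648, 0.773624)  len=0.9480
  (v4,v0,v5) [+-+] → (0.210545, 0.648, 0)–(-0.210545, 0.648, 0)  len=0.4211
  (v4,v5,v2) [++-] → (-0.210545, 0.648, 0.773624)–(0.210545, 0.648, 0.773624)  len=0.4211
  (v5,v0,v6) [+--] → (-0.210545, 0.648, 0)–(-0.758457, 0.648, 0)  len=0.5479
  (v5,v6,v2) [+--] → (-0.758457, 0.648, 0)–(-0.210545, 0.648, 0.773624)  len=0.9480

Chained into 1 loop(s):
  loop 1: 6 segments, perimeter = 3.8340
Total perimeter = 3.834

loops=1 perimeter=3.834


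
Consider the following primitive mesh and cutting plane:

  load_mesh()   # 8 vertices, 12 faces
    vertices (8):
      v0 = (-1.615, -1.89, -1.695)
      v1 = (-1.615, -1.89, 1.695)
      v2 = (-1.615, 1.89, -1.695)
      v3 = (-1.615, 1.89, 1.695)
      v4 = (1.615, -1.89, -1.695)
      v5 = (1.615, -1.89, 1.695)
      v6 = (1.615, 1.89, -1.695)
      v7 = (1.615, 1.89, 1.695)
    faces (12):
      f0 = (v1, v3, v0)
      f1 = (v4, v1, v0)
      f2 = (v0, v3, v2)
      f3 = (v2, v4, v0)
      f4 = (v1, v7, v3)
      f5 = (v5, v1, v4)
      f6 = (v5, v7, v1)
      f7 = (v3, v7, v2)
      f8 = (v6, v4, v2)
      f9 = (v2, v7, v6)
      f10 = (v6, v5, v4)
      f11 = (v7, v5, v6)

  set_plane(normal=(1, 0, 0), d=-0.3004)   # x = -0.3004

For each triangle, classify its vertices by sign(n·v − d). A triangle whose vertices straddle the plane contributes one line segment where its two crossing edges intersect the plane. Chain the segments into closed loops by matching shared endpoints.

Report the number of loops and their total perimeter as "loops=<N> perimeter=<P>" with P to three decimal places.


loops=1 perimeter=14.340

Straddling triangles (8 of 12):
  (v4,v1,v0) [+--] → (-0.3004, -1.89, 0.31528)–(-0.3004, -1.89, -1.695)  len=2.0103
  (v2,v4,v0) [-+-] → (-0.3004, 0.351552, -1.695)–(-0.3004, -1.89, -1.695)  len=2.2416
  (v1,v7,v3) [-+-] → (-0.3004, -0.351552, 1.695)–(-0.3004, 1.89, 1.695)  len=2.2416
  (v5,v1,v4) [+-+] → (-0.3004, -1.89, 1.695)–(-0.3004, -1.89, 0.31528)  len=1.3797
  (v5,v7,v1) [++-] → (-0.3004, -0.351552, 1.695)–(-0.3004, -1.89, 1.695)  len=1.5384
  (v3,v7,v2) [-+-] → (-0.3004, 1.89, 1.695)–(-0.3004, 1.89, -0.31528)  len=2.0103
  (v6,v4,v2) [++-] → (-0.3004, 0.351552, -1.695)–(-0.3004, 1.89, -1.695)  len=1.5384
  (v2,v7,v6) [-++] → (-0.3004, 1.89, -0.31528)–(-0.3004, 1.89, -1.695)  len=1.3797

Chained into 1 loop(s):
  loop 1: 8 segments, perimeter = 14.3400
Total perimeter = 14.340


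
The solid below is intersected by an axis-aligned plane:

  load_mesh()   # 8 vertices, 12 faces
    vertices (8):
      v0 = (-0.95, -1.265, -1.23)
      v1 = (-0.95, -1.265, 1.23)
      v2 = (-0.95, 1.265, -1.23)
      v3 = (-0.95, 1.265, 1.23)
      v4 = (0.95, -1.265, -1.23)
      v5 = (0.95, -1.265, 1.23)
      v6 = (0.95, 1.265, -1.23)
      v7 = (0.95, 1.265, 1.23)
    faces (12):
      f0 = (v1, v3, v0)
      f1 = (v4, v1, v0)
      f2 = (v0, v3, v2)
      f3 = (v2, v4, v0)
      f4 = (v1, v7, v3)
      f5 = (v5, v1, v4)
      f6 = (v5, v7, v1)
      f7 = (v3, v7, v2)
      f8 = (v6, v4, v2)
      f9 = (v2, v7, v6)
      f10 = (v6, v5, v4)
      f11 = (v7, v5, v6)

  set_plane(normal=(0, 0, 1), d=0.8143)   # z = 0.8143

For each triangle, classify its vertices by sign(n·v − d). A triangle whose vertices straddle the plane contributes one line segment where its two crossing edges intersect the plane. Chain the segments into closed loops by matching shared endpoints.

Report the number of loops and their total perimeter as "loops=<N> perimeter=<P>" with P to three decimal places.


loops=1 perimeter=8.860

Straddling triangles (8 of 12):
  (v1,v3,v0) [++-] → (-0.95, 0.837471, 0.8143)–(-0.95, -1.265, 0.8143)  len=2.1025
  (v4,v1,v0) [-+-] → (-0.628931, -1.265, 0.8143)–(-0.95, -1.265, 0.8143)  len=0.3211
  (v0,v3,v2) [-+-] → (-0.95, 0.837471, 0.8143)–(-0.95, 1.265, 0.8143)  len=0.4275
  (v5,v1,v4) [++-] → (-0.628931, -1.265, 0.8143)–(0.95, -1.265, 0.8143)  len=1.5789
  (v3,v7,v2) [++-] → (0.628931, 1.265, 0.8143)–(-0.95, 1.265, 0.8143)  len=1.5789
  (v2,v7,v6) [-+-] → (0.628931, 1.265, 0.8143)–(0.95, 1.265, 0.8143)  len=0.3211
  (v6,v5,v4) [-+-] → (0.95, -0.837471, 0.8143)–(0.95, -1.265, 0.8143)  len=0.4275
  (v7,v5,v6) [++-] → (0.95, -0.837471, 0.8143)–(0.95, 1.265, 0.8143)  len=2.1025

Chained into 1 loop(s):
  loop 1: 8 segments, perimeter = 8.8600
Total perimeter = 8.860


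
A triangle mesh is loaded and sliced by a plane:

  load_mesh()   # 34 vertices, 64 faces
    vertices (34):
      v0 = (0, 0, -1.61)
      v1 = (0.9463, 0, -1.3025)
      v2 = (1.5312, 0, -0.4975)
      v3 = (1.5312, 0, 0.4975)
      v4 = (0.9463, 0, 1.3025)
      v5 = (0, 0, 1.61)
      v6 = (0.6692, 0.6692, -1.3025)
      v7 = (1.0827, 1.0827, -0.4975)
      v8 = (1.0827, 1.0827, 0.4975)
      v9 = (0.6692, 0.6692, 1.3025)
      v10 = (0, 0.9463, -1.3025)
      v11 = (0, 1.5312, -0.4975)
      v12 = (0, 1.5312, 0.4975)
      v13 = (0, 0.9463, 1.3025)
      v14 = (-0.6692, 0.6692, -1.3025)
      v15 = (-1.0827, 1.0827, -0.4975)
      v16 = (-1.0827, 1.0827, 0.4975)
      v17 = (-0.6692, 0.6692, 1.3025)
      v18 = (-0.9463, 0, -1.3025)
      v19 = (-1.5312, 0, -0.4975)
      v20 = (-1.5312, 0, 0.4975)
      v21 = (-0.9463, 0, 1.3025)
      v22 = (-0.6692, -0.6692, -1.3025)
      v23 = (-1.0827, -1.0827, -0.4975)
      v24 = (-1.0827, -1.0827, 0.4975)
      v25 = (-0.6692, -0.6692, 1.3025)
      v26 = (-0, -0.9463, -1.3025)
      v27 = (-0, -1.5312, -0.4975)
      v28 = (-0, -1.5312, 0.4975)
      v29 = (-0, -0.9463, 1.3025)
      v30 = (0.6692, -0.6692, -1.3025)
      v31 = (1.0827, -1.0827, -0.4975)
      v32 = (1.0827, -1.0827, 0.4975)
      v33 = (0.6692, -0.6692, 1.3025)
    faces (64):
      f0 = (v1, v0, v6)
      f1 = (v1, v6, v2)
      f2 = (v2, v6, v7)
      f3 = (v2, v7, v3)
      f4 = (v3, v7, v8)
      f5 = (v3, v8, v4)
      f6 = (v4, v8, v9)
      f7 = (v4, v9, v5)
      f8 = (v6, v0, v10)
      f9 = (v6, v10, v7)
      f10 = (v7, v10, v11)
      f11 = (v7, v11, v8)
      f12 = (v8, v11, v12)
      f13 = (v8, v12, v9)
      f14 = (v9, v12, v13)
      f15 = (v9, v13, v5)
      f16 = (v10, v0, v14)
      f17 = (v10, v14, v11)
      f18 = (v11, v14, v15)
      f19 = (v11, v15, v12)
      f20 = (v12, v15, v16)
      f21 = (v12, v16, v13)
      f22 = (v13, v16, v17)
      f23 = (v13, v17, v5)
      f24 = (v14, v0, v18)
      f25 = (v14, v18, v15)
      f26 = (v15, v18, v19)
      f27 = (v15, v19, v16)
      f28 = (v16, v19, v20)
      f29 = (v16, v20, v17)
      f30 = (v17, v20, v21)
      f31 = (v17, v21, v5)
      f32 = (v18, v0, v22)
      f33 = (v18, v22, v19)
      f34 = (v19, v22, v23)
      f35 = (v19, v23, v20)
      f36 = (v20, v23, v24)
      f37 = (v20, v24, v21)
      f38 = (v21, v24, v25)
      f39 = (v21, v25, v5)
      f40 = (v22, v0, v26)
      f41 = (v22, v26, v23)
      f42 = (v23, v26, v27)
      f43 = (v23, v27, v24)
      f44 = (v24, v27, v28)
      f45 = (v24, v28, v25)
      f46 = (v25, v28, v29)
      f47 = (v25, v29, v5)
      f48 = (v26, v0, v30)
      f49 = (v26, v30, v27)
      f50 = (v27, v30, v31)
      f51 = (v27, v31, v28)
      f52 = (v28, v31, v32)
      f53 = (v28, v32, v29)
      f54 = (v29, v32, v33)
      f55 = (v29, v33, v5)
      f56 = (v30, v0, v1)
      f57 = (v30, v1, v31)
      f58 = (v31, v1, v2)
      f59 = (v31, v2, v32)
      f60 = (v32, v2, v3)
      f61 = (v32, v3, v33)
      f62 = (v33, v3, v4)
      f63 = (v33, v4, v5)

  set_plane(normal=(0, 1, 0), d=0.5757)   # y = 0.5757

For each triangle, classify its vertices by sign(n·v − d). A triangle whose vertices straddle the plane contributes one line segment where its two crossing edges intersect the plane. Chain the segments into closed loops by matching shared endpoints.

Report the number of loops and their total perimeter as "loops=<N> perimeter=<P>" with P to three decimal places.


Straddling triangles (20 of 64):
  (v1,v0,v6) [--+] → (0.5757, 0.5757, -1.34546)–(0.707916, 0.5757, -1.3025)  len=0.1390
  (v1,v6,v2) [-+-] → (0.707916, 0.5757, -1.3025)–(0.789638, 0.5757, -1.19003)  len=0.1390
  (v2,v6,v7) [-++] → (0.789638, 0.5757, -1.19003)–(1.29272, 0.5757, -0.4975)  len=0.8560
  (v2,v7,v3) [-+-] → (1.29272, 0.5757, -0.4975)–(1.29272, 0.5757, -0.0315676)  len=0.4659
  (v3,v7,v8) [-++] → (1.29272, 0.5757, -0.0315676)–(1.29272, 0.5757, 0.4975)  len=0.5291
  (v3,v8,v4) [-+-] → (1.29272, 0.5757, 0.4975)–(1.01883, 0.5757, 0.87446)  len=0.4660
  (v4,v8,v9) [-++] → (1.01883, 0.5757, 0.87446)–(0.707916, 0.5757, 1.3025)  len=0.5290
  (v4,v9,v5) [-+-] → (0.707916, 0.5757, 1.3025)–(0.5757, 0.5757, 1.34546)  len=0.1390
  (v6,v0,v10) [+-+] → (0.5757, 0.5757, -1.34546)–(0, 0.5757, -1.42293)  len=0.5809
  (v9,v13,v5) [++-] → (0, 0.5757, 1.42293)–(0.5757, 0.5757, 1.34546)  len=0.5809
  (v10,v0,v14) [+-+] → (0, 0.5757, -1.42293)–(-0.5757, 0.5757, -1.34546)  len=0.5809
  (v13,v17,v5) [++-] → (-0.5757, 0.5757, 1.34546)–(0, 0.5757, 1.42293)  len=0.5809
  (v14,v0,v18) [+--] → (-0.5757, 0.5757, -1.34546)–(-0.707916, 0.5757, -1.3025)  len=0.1390
  (v14,v18,v15) [+-+] → (-0.707916, 0.5757, -1.3025)–(-1.01883, 0.5757, -0.87446)  len=0.5290
  (v15,v18,v19) [+--] → (-1.01883, 0.5757, -0.87446)–(-1.29272, 0.5757, -0.4975)  len=0.4660
  (v15,v19,v16) [+-+] → (-1.29272, 0.5757, -0.4975)–(-1.29272, 0.5757, 0.0315676)  len=0.5291
  (v16,v19,v20) [+--] → (-1.29272, 0.5757, 0.0315676)–(-1.29272, 0.5757, 0.4975)  len=0.4659
  (v16,v20,v17) [+-+] → (-1.29272, 0.5757, 0.4975)–(-0.789638, 0.5757, 1.19003)  len=0.8560
  (v17,v20,v21) [+--] → (-0.789638, 0.5757, 1.19003)–(-0.707916, 0.5757, 1.3025)  len=0.1390
  (v17,v21,v5) [+--] → (-0.707916, 0.5757, 1.3025)–(-0.5757, 0.5757, 1.34546)  len=0.1390

Chained into 1 loop(s):
  loop 1: 20 segments, perimeter = 8.8496
Total perimeter = 8.850

loops=1 perimeter=8.850


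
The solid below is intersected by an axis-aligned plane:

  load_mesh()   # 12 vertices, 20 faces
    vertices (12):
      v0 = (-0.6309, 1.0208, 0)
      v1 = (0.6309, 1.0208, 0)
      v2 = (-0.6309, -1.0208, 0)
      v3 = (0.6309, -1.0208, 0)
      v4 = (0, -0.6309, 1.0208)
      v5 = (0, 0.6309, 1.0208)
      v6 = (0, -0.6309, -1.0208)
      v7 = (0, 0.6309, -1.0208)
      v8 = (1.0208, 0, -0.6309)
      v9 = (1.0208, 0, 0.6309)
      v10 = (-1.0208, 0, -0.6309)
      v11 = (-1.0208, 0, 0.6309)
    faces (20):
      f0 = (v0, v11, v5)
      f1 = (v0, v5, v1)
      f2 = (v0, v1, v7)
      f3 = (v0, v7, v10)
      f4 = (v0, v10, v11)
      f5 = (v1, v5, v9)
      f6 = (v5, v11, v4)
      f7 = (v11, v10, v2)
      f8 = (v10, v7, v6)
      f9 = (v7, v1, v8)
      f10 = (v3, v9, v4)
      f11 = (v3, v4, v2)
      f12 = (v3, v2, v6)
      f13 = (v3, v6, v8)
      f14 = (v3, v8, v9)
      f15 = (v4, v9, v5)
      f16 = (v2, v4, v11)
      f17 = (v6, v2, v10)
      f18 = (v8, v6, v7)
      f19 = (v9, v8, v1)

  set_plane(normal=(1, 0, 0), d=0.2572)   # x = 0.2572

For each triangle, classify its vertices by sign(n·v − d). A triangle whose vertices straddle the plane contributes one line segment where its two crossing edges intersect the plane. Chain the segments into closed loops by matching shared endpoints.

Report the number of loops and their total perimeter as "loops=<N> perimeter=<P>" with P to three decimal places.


Straddling triangles (10 of 20):
  (v0,v5,v1) [--+] → (0.2572, 0.789851, 0.604649)–(0.2572, 1.0208, 0)  len=0.6473
  (v0,v1,v7) [-+-] → (0.2572, 1.0208, 0)–(0.2572, 0.789851, -0.604649)  len=0.6473
  (v1,v5,v9) [+-+] → (0.2572, 0.789851, 0.604649)–(0.2572, 0.471939, 0.922561)  len=0.4496
  (v7,v1,v8) [-++] → (0.2572, 0.789851, -0.604649)–(0.2572, 0.471939, -0.922561)  len=0.4496
  (v3,v9,v4) [++-] → (0.2572, -0.471939, 0.922561)–(0.2572, -0.789851, 0.604649)  len=0.4496
  (v3,v4,v2) [+--] → (0.2572, -0.789851, 0.604649)–(0.2572, -1.0208, 0)  len=0.6473
  (v3,v2,v6) [+--] → (0.2572, -1.0208, 0)–(0.2572, -0.789851, -0.604649)  len=0.6473
  (v3,v6,v8) [+-+] → (0.2572, -0.789851, -0.604649)–(0.2572, -0.471939, -0.922561)  len=0.4496
  (v4,v9,v5) [-+-] → (0.2572, -0.471939, 0.922561)–(0.2572, 0.471939, 0.922561)  len=0.9439
  (v8,v6,v7) [+--] → (0.2572, -0.471939, -0.922561)–(0.2572, 0.471939, -0.922561)  len=0.9439

Chained into 1 loop(s):
  loop 1: 10 segments, perimeter = 6.2752
Total perimeter = 6.275

loops=1 perimeter=6.275


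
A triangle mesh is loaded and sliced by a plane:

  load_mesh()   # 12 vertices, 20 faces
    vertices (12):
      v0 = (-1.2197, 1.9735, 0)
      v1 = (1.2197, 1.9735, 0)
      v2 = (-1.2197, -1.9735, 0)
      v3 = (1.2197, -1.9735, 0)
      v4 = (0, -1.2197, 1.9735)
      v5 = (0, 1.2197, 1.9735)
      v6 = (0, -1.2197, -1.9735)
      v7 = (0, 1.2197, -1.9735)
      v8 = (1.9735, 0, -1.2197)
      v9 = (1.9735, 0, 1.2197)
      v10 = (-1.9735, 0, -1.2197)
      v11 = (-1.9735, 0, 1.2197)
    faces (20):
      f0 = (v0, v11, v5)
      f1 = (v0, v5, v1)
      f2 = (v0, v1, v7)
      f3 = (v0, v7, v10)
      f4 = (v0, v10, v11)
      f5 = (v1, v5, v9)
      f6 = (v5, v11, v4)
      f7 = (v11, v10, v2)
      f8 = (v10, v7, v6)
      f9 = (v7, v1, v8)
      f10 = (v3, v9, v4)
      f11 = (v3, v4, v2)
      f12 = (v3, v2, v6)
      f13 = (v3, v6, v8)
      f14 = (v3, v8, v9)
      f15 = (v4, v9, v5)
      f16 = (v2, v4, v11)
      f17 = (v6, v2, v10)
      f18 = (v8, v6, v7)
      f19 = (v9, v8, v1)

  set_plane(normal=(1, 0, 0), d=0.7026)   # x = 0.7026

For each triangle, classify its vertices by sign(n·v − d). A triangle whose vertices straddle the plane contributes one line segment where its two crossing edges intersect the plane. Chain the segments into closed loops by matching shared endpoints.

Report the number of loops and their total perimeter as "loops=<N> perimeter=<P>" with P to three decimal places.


loops=1 perimeter=11.637

Straddling triangles (10 of 20):
  (v0,v5,v1) [--+] → (0.7026, 1.65392, 0.836679)–(0.7026, 1.9735, 0)  len=0.8956
  (v0,v1,v7) [-+-] → (0.7026, 1.9735, 0)–(0.7026, 1.65392, -0.836679)  len=0.8956
  (v1,v5,v9) [+-+] → (0.7026, 1.65392, 0.836679)–(0.7026, 0.785466, 1.70513)  len=1.2282
  (v7,v1,v8) [-++] → (0.7026, 1.65392, -0.836679)–(0.7026, 0.785466, -1.70513)  len=1.2282
  (v3,v9,v4) [++-] → (0.7026, -0.785466, 1.70513)–(0.7026, -1.65392, 0.836679)  len=1.2282
  (v3,v4,v2) [+--] → (0.7026, -1.65392, 0.836679)–(0.7026, -1.9735, 0)  len=0.8956
  (v3,v2,v6) [+--] → (0.7026, -1.9735, 0)–(0.7026, -1.65392, -0.836679)  len=0.8956
  (v3,v6,v8) [+-+] → (0.7026, -1.65392, -0.836679)–(0.7026, -0.785466, -1.70513)  len=1.2282
  (v4,v9,v5) [-+-] → (0.7026, -0.785466, 1.70513)–(0.7026, 0.785466, 1.70513)  len=1.5709
  (v8,v6,v7) [+--] → (0.7026, -0.785466, -1.70513)–(0.7026, 0.785466, -1.70513)  len=1.5709

Chained into 1 loop(s):
  loop 1: 10 segments, perimeter = 11.6371
Total perimeter = 11.637


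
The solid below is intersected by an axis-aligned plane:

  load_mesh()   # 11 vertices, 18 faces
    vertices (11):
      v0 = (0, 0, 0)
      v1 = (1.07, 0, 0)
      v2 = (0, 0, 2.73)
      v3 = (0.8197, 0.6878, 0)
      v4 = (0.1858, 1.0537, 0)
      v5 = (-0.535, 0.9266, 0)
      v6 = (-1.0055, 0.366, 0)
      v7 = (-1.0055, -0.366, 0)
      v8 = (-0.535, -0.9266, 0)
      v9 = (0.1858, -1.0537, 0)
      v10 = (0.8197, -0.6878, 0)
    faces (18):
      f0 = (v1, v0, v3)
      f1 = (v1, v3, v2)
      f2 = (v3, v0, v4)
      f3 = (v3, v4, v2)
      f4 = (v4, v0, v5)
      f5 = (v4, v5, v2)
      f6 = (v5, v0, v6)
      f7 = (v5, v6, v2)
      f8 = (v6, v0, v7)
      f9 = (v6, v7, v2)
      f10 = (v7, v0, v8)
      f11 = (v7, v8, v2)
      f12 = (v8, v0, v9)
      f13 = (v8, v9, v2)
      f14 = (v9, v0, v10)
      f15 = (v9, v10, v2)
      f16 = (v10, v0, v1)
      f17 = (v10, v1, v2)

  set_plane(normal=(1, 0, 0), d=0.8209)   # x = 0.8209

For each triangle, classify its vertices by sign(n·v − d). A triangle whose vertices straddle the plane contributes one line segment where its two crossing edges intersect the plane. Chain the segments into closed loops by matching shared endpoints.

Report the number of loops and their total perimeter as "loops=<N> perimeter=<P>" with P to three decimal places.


Straddling triangles (4 of 18):
  (v1,v0,v3) [+--] → (0.8209, 0, 0)–(0.8209, 0.684503, 0)  len=0.6845
  (v1,v3,v2) [+--] → (0.8209, 0.684503, 0)–(0.8209, 0, 0.635554)  len=0.9341
  (v10,v0,v1) [--+] → (0.8209, 0, 0)–(0.8209, -0.684503, 0)  len=0.6845
  (v10,v1,v2) [-+-] → (0.8209, -0.684503, 0)–(0.8209, 0, 0.635554)  len=0.9341

Chained into 1 loop(s):
  loop 1: 4 segments, perimeter = 3.2371
Total perimeter = 3.237

loops=1 perimeter=3.237


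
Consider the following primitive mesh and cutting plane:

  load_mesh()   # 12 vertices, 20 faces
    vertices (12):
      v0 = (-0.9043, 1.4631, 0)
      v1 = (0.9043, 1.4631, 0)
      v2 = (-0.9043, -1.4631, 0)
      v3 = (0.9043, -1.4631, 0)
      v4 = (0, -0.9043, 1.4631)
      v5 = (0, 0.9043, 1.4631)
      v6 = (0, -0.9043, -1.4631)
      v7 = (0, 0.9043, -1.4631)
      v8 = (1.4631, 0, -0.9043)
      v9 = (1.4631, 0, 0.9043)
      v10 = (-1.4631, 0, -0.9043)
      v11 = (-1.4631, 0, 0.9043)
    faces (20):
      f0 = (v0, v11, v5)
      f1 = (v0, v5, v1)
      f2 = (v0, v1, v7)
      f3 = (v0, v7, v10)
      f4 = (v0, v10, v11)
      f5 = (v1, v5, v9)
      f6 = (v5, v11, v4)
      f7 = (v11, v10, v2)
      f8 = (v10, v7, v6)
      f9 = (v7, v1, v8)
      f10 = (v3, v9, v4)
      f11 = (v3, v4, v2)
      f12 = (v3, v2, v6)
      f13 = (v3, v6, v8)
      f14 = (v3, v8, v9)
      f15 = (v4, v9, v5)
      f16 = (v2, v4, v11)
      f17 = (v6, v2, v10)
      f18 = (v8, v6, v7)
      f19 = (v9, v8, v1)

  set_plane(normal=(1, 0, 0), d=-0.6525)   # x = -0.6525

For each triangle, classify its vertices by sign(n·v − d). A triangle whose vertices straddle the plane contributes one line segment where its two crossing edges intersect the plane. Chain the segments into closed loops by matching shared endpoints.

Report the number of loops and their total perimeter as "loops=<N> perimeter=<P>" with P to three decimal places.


loops=1 perimeter=8.311

Straddling triangles (10 of 20):
  (v0,v11,v5) [--+] → (-0.6525, 0.501009, 1.21389)–(-0.6525, 1.3075, 0.407396)  len=1.1406
  (v0,v5,v1) [-++] → (-0.6525, 1.3075, 0.407396)–(-0.6525, 1.4631, 0)  len=0.4361
  (v0,v1,v7) [-++] → (-0.6525, 1.4631, 0)–(-0.6525, 1.3075, -0.407396)  len=0.4361
  (v0,v7,v10) [-+-] → (-0.6525, 1.3075, -0.407396)–(-0.6525, 0.501009, -1.21389)  len=1.1406
  (v5,v11,v4) [+-+] → (-0.6525, 0.501009, 1.21389)–(-0.6525, -0.501009, 1.21389)  len=1.0020
  (v10,v7,v6) [-++] → (-0.6525, 0.501009, -1.21389)–(-0.6525, -0.501009, -1.21389)  len=1.0020
  (v3,v4,v2) [++-] → (-0.6525, -1.3075, 0.407396)–(-0.6525, -1.4631, 0)  len=0.4361
  (v3,v2,v6) [+-+] → (-0.6525, -1.4631, 0)–(-0.6525, -1.3075, -0.407396)  len=0.4361
  (v2,v4,v11) [-+-] → (-0.6525, -1.3075, 0.407396)–(-0.6525, -0.501009, 1.21389)  len=1.1406
  (v6,v2,v10) [+--] → (-0.6525, -1.3075, -0.407396)–(-0.6525, -0.501009, -1.21389)  len=1.1406

Chained into 1 loop(s):
  loop 1: 10 segments, perimeter = 8.3107
Total perimeter = 8.311


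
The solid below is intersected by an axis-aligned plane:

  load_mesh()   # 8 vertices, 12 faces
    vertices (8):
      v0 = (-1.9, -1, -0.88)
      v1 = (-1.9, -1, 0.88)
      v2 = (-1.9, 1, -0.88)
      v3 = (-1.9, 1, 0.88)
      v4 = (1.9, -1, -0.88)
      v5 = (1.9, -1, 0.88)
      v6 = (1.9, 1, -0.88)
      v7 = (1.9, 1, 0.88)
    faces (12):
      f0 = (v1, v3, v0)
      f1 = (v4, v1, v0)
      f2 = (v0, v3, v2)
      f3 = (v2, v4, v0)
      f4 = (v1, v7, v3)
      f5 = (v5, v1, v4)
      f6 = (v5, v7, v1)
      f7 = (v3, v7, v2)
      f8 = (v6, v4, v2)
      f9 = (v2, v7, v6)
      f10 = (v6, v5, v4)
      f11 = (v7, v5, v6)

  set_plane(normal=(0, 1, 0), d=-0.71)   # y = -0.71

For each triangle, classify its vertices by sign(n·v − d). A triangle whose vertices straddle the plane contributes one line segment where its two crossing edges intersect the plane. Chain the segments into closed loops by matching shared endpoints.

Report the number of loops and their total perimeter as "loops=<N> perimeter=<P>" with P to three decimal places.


loops=1 perimeter=11.120

Straddling triangles (8 of 12):
  (v1,v3,v0) [-+-] → (-1.9, -0.71, 0.88)–(-1.9, -0.71, -0.6248)  len=1.5048
  (v0,v3,v2) [-++] → (-1.9, -0.71, -0.6248)–(-1.9, -0.71, -0.88)  len=0.2552
  (v2,v4,v0) [+--] → (1.349, -0.71, -0.88)–(-1.9, -0.71, -0.88)  len=3.2490
  (v1,v7,v3) [-++] → (-1.349, -0.71, 0.88)–(-1.9, -0.71, 0.88)  len=0.5510
  (v5,v7,v1) [-+-] → (1.9, -0.71, 0.88)–(-1.349, -0.71, 0.88)  len=3.2490
  (v6,v4,v2) [+-+] → (1.9, -0.71, -0.88)–(1.349, -0.71, -0.88)  len=0.5510
  (v6,v5,v4) [+--] → (1.9, -0.71, 0.6248)–(1.9, -0.71, -0.88)  len=1.5048
  (v7,v5,v6) [+-+] → (1.9, -0.71, 0.88)–(1.9, -0.71, 0.6248)  len=0.2552

Chained into 1 loop(s):
  loop 1: 8 segments, perimeter = 11.1200
Total perimeter = 11.120


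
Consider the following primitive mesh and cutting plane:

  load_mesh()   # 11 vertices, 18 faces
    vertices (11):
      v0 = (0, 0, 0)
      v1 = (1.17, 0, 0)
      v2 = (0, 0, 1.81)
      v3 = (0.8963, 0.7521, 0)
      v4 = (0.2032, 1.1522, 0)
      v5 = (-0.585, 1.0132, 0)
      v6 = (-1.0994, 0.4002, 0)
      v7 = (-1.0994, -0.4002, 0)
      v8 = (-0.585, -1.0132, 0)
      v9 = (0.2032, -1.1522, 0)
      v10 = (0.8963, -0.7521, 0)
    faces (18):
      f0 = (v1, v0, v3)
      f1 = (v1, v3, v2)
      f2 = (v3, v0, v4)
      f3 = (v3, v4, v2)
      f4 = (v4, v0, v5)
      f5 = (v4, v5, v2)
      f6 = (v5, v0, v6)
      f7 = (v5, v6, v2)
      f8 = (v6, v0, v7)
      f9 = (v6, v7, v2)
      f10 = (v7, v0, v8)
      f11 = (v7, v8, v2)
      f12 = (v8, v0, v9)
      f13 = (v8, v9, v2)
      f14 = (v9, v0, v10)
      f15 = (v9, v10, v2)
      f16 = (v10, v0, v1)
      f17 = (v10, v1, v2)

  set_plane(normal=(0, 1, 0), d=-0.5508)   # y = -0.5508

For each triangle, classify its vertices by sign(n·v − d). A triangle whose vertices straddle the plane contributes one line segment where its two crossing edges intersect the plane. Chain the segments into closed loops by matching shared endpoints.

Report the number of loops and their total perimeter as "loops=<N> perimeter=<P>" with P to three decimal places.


Straddling triangles (8 of 18):
  (v7,v0,v8) [++-] → (-0.31802, -0.5508, 0)–(-0.973024, -0.5508, 0)  len=0.6550
  (v7,v8,v2) [+-+] → (-0.973024, -0.5508, 0)–(-0.31802, -0.5508, 0.82604)  len=1.0542
  (v8,v0,v9) [-+-] → (-0.31802, -0.5508, 0)–(0.0971381, -0.5508, 0)  len=0.4152
  (v8,v9,v2) [--+] → (0.0971381, -0.5508, 0.944744)–(-0.31802, -0.5508, 0.82604)  len=0.4318
  (v9,v0,v10) [-+-] → (0.0971381, -0.5508, 0)–(0.656405, -0.5508, 0)  len=0.5593
  (v9,v10,v2) [--+] → (0.656405, -0.5508, 0.484448)–(0.0971381, -0.5508, 0.944744)  len=0.7243
  (v10,v0,v1) [-++] → (0.656405, -0.5508, 0)–(0.969556, -0.5508, 0)  len=0.3132
  (v10,v1,v2) [-++] → (0.969556, -0.5508, 0)–(0.656405, -0.5508, 0.484448)  len=0.5768

Chained into 1 loop(s):
  loop 1: 8 segments, perimeter = 4.7298
Total perimeter = 4.730

loops=1 perimeter=4.730


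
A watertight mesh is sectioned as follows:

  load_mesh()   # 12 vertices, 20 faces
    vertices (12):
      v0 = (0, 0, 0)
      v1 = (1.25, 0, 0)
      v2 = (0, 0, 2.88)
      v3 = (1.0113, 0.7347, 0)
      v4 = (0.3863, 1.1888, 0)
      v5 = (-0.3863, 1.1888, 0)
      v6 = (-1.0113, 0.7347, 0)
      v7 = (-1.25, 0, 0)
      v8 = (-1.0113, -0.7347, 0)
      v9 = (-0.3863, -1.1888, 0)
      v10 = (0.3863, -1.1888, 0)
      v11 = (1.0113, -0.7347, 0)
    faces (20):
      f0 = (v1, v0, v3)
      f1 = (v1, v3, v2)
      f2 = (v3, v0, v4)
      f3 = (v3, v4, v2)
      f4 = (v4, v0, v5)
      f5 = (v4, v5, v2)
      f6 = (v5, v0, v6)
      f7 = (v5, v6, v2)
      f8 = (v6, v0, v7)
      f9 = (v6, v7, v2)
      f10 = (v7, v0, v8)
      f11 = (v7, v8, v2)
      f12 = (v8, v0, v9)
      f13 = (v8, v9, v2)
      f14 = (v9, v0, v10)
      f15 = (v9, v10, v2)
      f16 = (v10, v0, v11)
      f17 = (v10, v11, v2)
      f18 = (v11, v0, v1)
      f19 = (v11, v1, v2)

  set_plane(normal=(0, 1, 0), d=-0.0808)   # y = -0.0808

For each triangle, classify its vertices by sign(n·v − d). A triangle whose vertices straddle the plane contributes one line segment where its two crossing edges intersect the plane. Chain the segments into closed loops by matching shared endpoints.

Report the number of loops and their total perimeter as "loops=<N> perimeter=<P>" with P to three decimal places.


Straddling triangles (10 of 20):
  (v7,v0,v8) [++-] → (-0.11122, -0.0808, 0)–(-1.22375, -0.0808, 0)  len=1.1125
  (v7,v8,v2) [+-+] → (-1.22375, -0.0808, 0)–(-0.11122, -0.0808, 2.56327)  len=2.7943
  (v8,v0,v9) [-+-] → (-0.11122, -0.0808, 0)–(-0.0262559, -0.0808, 0)  len=0.0850
  (v8,v9,v2) [--+] → (-0.0262559, -0.0808, 2.68425)–(-0.11122, -0.0808, 2.56327)  len=0.1478
  (v9,v0,v10) [-+-] → (-0.0262559, -0.0808, 0)–(0.0262559, -0.0808, 0)  len=0.0525
  (v9,v10,v2) [--+] → (0.0262559, -0.0808, 2.68425)–(-0.0262559, -0.0808, 2.68425)  len=0.0525
  (v10,v0,v11) [-+-] → (0.0262559, -0.0808, 0)–(0.11122, -0.0808, 0)  len=0.0850
  (v10,v11,v2) [--+] → (0.11122, -0.0808, 2.56327)–(0.0262559, -0.0808, 2.68425)  len=0.1478
  (v11,v0,v1) [-++] → (0.11122, -0.0808, 0)–(1.22375, -0.0808, 0)  len=1.1125
  (v11,v1,v2) [-++] → (1.22375, -0.0808, 0)–(0.11122, -0.0808, 2.56327)  len=2.7943

Chained into 1 loop(s):
  loop 1: 10 segments, perimeter = 8.3843
Total perimeter = 8.384

loops=1 perimeter=8.384


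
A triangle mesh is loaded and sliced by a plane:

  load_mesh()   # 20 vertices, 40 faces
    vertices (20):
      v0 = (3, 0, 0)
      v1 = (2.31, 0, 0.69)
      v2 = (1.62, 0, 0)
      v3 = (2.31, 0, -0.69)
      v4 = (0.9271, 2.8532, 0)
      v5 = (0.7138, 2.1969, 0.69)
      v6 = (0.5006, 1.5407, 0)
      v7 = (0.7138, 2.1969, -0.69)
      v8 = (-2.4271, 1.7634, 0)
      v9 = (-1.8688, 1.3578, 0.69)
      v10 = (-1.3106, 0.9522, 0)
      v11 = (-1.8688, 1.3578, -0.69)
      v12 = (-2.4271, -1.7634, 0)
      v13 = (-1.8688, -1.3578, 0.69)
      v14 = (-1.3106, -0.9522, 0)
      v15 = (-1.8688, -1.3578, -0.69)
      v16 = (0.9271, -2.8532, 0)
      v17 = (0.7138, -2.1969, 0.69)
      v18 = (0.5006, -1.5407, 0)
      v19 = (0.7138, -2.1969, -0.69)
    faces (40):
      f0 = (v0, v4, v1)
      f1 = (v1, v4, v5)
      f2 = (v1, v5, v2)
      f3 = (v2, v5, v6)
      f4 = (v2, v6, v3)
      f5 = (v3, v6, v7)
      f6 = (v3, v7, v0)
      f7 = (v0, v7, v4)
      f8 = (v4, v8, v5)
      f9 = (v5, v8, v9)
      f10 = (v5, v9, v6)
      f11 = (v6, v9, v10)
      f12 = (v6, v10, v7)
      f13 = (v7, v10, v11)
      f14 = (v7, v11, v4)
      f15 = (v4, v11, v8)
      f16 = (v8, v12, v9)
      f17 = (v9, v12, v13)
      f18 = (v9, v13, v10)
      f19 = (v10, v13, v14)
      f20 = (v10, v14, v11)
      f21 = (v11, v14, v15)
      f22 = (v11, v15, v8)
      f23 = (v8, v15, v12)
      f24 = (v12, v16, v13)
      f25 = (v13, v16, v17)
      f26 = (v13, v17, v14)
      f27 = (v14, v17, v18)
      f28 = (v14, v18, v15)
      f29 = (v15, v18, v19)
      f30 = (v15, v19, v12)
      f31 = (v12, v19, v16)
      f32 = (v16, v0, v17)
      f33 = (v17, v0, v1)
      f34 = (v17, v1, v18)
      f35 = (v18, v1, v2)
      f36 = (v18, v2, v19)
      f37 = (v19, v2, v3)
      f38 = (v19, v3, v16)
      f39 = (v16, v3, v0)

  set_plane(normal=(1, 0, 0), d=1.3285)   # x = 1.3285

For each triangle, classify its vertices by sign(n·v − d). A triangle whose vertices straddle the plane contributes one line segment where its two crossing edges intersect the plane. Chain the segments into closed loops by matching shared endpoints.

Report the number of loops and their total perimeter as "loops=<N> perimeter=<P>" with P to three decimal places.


Straddling triangles (16 of 40):
  (v0,v4,v1) [+-+] → (1.3285, 2.3007, 0)–(1.3285, 2.02503, 0.200279)  len=0.3407
  (v1,v4,v5) [+--] → (1.3285, 2.02503, 0.200279)–(1.3285, 1.35087, 0.69)  len=0.8333
  (v1,v5,v2) [+-+] → (1.3285, 1.35087, 0.69)–(1.3285, 0.706683, 0.221954)  len=0.7963
  (v2,v5,v6) [+--] → (1.3285, 0.706683, 0.221954)–(1.3285, 0.40121, 0)  len=0.3776
  (v2,v6,v3) [+-+] → (1.3285, 0.40121, 0)–(1.3285, 0.835745, -0.315713)  len=0.5371
  (v3,v6,v7) [+--] → (1.3285, 0.835745, -0.315713)–(1.3285, 1.35087, -0.69)  len=0.6367
  (v3,v7,v0) [+-+] → (1.3285, 1.35087, -0.69)–(1.3285, 1.60621, -0.504477)  len=0.3156
  (v0,v7,v4) [+--] → (1.3285, 1.60621, -0.504477)–(1.3285, 2.3007, 0)  len=0.8584
  (v16,v0,v17) [-+-] → (1.3285, -2.3007, 0)–(1.3285, -1.60621, 0.504477)  len=0.8584
  (v17,v0,v1) [-++] → (1.3285, -1.60621, 0.504477)–(1.3285, -1.35087, 0.69)  len=0.3156
  (v17,v1,v18) [-+-] → (1.3285, -1.35087, 0.69)–(1.3285, -0.835745, 0.315713)  len=0.6367
  (v18,v1,v2) [-++] → (1.3285, -0.835745, 0.315713)–(1.3285, -0.40121, 0)  len=0.5371
  (v18,v2,v19) [-+-] → (1.3285, -0.40121, 0)–(1.3285, -0.706683, -0.221954)  len=0.3776
  (v19,v2,v3) [-++] → (1.3285, -0.706683, -0.221954)–(1.3285, -1.35087, -0.69)  len=0.7963
  (v19,v3,v16) [-+-] → (1.3285, -1.35087, -0.69)–(1.3285, -2.02503, -0.200279)  len=0.8333
  (v16,v3,v0) [-++] → (1.3285, -2.02503, -0.200279)–(1.3285, -2.3007, 0)  len=0.3407

Chained into 2 loop(s):
  loop 1: 8 segments, perimeter = 4.6957
  loop 2: 8 segments, perimeter = 4.6957
Total perimeter = 9.391

loops=2 perimeter=9.391


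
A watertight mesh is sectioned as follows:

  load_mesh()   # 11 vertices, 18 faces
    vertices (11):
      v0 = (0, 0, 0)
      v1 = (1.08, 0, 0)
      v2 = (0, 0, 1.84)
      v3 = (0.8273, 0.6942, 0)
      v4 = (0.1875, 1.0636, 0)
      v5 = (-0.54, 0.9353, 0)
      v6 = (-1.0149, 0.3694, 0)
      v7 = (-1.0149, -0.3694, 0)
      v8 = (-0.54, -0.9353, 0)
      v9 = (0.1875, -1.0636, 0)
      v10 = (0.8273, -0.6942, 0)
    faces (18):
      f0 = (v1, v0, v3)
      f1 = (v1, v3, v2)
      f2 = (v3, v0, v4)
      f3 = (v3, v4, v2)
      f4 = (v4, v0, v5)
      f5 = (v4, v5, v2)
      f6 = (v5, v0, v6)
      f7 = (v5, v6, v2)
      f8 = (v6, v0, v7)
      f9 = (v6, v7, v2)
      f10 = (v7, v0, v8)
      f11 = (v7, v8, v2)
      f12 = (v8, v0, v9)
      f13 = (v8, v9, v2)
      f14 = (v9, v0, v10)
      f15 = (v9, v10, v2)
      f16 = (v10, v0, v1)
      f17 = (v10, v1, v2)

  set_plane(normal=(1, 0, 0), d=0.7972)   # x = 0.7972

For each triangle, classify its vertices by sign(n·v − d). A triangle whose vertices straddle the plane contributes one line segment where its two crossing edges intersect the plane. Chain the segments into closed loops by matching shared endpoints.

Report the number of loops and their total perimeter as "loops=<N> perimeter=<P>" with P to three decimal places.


loops=1 perimeter=3.156

Straddling triangles (8 of 18):
  (v1,v0,v3) [+-+] → (0.7972, 0, 0)–(0.7972, 0.668943, 0)  len=0.6689
  (v1,v3,v2) [++-] → (0.7972, 0.668943, 0.0669455)–(0.7972, 0, 0.481807)  len=0.7871
  (v3,v0,v4) [+--] → (0.7972, 0.668943, 0)–(0.7972, 0.711579, 0)  len=0.0426
  (v3,v4,v2) [+--] → (0.7972, 0.711579, 0)–(0.7972, 0.668943, 0.0669455)  len=0.0794
  (v9,v0,v10) [--+] → (0.7972, -0.668943, 0)–(0.7972, -0.711579, 0)  len=0.0426
  (v9,v10,v2) [-+-] → (0.7972, -0.711579, 0)–(0.7972, -0.668943, 0.0669455)  len=0.0794
  (v10,v0,v1) [+-+] → (0.7972, -0.668943, 0)–(0.7972, 0, 0)  len=0.6689
  (v10,v1,v2) [++-] → (0.7972, 0, 0.481807)–(0.7972, -0.668943, 0.0669455)  len=0.7871

Chained into 1 loop(s):
  loop 1: 8 segments, perimeter = 3.1562
Total perimeter = 3.156


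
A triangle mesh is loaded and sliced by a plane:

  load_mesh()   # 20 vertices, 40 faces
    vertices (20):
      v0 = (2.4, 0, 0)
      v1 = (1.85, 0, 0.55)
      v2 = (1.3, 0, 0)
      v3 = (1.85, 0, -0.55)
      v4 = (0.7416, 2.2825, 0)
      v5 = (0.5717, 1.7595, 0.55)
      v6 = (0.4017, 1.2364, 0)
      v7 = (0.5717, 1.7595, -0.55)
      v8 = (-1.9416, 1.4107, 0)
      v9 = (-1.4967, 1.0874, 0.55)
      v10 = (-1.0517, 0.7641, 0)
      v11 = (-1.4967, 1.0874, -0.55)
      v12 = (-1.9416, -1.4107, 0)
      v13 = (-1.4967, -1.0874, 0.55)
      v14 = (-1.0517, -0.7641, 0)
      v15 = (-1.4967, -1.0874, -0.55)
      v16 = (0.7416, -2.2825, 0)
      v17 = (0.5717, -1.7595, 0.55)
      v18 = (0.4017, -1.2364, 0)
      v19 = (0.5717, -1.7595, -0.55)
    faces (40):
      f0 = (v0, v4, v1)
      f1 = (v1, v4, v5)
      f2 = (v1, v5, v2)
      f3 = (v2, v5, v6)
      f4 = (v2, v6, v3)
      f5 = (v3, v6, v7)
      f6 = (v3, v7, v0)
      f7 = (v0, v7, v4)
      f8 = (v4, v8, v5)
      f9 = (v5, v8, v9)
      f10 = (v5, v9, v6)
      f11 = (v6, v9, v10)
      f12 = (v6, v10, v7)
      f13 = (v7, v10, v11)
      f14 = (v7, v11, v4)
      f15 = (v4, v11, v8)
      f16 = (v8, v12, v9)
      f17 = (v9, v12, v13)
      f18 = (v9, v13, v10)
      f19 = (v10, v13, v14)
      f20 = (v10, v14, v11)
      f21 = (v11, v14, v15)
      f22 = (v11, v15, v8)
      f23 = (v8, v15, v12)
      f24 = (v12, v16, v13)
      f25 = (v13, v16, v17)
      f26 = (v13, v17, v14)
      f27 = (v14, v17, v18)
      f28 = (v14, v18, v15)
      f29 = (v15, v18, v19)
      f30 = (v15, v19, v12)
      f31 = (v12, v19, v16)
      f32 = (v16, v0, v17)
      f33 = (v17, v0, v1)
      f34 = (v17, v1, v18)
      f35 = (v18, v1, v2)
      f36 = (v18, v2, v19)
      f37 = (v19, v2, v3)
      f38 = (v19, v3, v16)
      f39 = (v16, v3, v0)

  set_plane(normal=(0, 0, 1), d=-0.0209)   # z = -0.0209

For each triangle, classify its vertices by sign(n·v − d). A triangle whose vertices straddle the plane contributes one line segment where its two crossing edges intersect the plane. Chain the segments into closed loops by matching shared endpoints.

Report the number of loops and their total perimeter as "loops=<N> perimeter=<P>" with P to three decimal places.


loops=2 perimeter=21.748

Straddling triangles (20 of 40):
  (v2,v6,v3) [++-] → (0.456735, 1.18942, -0.0209)–(1.3209, 0, -0.0209)  len=1.4702
  (v3,v6,v7) [-+-] → (0.456735, 1.18942, -0.0209)–(0.40816, 1.25628, -0.0209)  len=0.0826
  (v3,v7,v0) [--+] → (2.33052, 0.066861, -0.0209)–(2.3791, 0, -0.0209)  len=0.0826
  (v0,v7,v4) [+-+] → (2.33052, 0.066861, -0.0209)–(0.735144, 2.26263, -0.0209)  len=2.7142
  (v6,v10,v7) [++-] → (-0.990011, 0.801925, -0.0209)–(0.40816, 1.25628, -0.0209)  len=1.4701
  (v7,v10,v11) [-+-] → (-0.990011, 0.801925, -0.0209)–(-1.06861, 0.776385, -0.0209)  len=0.0826
  (v7,v11,v4) [--+] → (0.656545, 2.23709, -0.0209)–(0.735144, 2.26263, -0.0209)  len=0.0826
  (v4,v11,v8) [+-+] → (0.656545, 2.23709, -0.0209)–(-1.92469, 1.39841, -0.0209)  len=2.7141
  (v10,v14,v11) [++-] → (-1.06861, -0.693743, -0.0209)–(-1.06861, 0.776385, -0.0209)  len=1.4701
  (v11,v14,v15) [-+-] → (-1.06861, -0.693743, -0.0209)–(-1.06861, -0.776385, -0.0209)  len=0.0826
  (v11,v15,v8) [--+] → (-1.92469, 1.31577, -0.0209)–(-1.92469, 1.39841, -0.0209)  len=0.0826
  (v8,v15,v12) [+-+] → (-1.92469, 1.31577, -0.0209)–(-1.92469, -1.39841, -0.0209)  len=2.7142
  (v14,v18,v15) [++-] → (0.329561, -1.23074, -0.0209)–(-1.06861, -0.776385, -0.0209)  len=1.4701
  (v15,v18,v19) [-+-] → (0.329561, -1.23074, -0.0209)–(0.40816, -1.25628, -0.0209)  len=0.0826
  (v15,v19,v12) [--+] → (-1.84609, -1.42395, -0.0209)–(-1.92469, -1.39841, -0.0209)  len=0.0826
  (v12,v19,v16) [+-+] → (-1.84609, -1.42395, -0.0209)–(0.735144, -2.26263, -0.0209)  len=2.7141
  (v18,v2,v19) [++-] → (1.27232, -0.066861, -0.0209)–(0.40816, -1.25628, -0.0209)  len=1.4702
  (v19,v2,v3) [-+-] → (1.27232, -0.066861, -0.0209)–(1.3209, 0, -0.0209)  len=0.0826
  (v19,v3,v16) [--+] → (0.783719, -2.19577, -0.0209)–(0.735144, -2.26263, -0.0209)  len=0.0826
  (v16,v3,v0) [+-+] → (0.783719, -2.19577, -0.0209)–(2.3791, 0, -0.0209)  len=2.7142

Chained into 2 loop(s):
  loop 1: 10 segments, perimeter = 7.7640
  loop 2: 10 segments, perimeter = 13.9838
Total perimeter = 21.748
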